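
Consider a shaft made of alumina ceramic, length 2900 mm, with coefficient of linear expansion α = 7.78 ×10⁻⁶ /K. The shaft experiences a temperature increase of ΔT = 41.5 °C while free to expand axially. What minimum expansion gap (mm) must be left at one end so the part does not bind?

ΔL = α·L₀·ΔT = 7.78×10⁻⁶ × 2900 mm × 41.50 K = 0.936 mm.

0.936 mm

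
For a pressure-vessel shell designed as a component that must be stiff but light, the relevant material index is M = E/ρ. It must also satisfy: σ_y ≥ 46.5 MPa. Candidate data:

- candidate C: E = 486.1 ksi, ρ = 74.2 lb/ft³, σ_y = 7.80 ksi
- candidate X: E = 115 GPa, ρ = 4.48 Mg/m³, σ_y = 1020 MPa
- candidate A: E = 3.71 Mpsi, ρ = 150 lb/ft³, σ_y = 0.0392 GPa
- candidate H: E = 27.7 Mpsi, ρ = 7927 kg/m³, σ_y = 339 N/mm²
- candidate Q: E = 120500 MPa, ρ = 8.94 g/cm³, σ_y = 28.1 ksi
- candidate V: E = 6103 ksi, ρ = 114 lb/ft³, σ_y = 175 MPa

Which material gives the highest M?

candidate X

Screen on constraints: σ_y ≥ 46.5 MPa. Survivors: candidate C, candidate X, candidate H, candidate Q, candidate V.
Normalizing units and computing the index:
  candidate C: E = 3.352 GPa, ρ = 1189 kg/m³
  candidate X: E = 115.0 GPa, ρ = 4480 kg/m³
  candidate H: E = 191.0 GPa, ρ = 7927 kg/m³
  candidate Q: E = 120.5 GPa, ρ = 8940 kg/m³
  candidate V: E = 42.08 GPa, ρ = 1826 kg/m³
  candidate X: M = 25.7 MN·m/kg
  candidate H: M = 24.1 MN·m/kg
  candidate V: M = 23.0 MN·m/kg
  candidate Q: M = 13.5 MN·m/kg
  candidate C: M = 2.82 MN·m/kg
The maximum is for candidate X.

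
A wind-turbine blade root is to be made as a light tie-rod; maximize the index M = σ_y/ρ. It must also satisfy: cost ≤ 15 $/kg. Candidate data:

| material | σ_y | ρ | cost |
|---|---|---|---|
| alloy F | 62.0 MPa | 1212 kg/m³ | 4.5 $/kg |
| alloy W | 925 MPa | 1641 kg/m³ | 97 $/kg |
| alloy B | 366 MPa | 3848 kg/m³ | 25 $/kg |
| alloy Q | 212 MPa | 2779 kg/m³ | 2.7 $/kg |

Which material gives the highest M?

Screen on constraints: cost ≤ 15 $/kg. Survivors: alloy F, alloy Q.
Per-candidate index values:
  alloy Q: M = 76.3 kN·m/kg
  alloy F: M = 51.2 kN·m/kg
Highest index: alloy Q.

alloy Q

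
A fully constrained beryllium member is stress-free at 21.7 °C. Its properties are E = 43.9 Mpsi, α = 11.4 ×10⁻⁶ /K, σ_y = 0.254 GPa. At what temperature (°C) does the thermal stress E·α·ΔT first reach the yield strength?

95.3 °C

E = 43.9 Mpsi = 302.7 GPa.
σ_y = 0.254 GPa = 254.0 MPa.
E·α·ΔT = 254.0 MPa ⇒ ΔT = 254.0 / (302.7×10³ × 11.4×10⁻⁶) = 73.61 K.
T = 21.7 + 73.61 = 95.31 °C.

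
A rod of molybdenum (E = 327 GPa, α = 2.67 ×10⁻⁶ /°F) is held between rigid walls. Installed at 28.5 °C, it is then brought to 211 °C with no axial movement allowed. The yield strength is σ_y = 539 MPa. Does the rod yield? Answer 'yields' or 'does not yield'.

α = 2.67×10⁻⁶/°F × 9/5 = 4.81×10⁻⁶/K.
ΔT = 182.5 K. Constrained thermal stress σ = E·α·ΔT = 327.0×10³ MPa × 4.81×10⁻⁶ × 182.5 = 287 MPa (compressive).
Compare to σ_y = 539 MPa: σ < σ_y, so it does not yield.

does not yield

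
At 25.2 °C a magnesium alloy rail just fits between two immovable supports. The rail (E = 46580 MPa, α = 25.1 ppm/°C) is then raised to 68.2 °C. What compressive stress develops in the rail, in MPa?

50.3 MPa

E = 46580 MPa = 46.58 GPa.
ΔT = 43.00 K. Constrained thermal stress σ = E·α·ΔT = 46.58×10³ MPa × 25.1×10⁻⁶ × 43.00 = 50.3 MPa (compressive).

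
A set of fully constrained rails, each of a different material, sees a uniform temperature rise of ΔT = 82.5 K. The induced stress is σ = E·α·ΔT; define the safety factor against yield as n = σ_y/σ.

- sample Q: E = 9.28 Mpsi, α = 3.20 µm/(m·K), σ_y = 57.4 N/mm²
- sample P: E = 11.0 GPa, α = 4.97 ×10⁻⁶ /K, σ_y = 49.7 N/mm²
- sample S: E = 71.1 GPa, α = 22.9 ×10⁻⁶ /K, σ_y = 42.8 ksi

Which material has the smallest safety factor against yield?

Per material, after unit conversion:
  sample Q: E = 63.98, α = 3.20, σ_y = 57.40 → σ = 16.9 MPa, n = 3.40
  sample P: E = 11.00, α = 4.97, σ_y = 49.70 → σ = 4.51 MPa, n = 11.0
  sample S: E = 71.10, α = 22.9, σ_y = 295.1 → σ = 134 MPa, n = 2.20
The minimum is sample S at n = 2.20.

sample S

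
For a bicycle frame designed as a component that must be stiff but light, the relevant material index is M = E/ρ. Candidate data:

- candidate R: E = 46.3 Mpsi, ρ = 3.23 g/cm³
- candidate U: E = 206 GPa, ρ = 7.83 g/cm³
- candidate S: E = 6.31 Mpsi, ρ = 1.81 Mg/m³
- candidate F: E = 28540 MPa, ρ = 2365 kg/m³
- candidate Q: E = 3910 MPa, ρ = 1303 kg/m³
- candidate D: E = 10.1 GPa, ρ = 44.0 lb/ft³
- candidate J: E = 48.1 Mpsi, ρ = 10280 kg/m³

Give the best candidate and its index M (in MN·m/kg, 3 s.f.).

candidate R, M = 98.8 MN·m/kg

Convert each candidate to consistent units, then evaluate M:
  candidate R: E = 319.2 GPa, ρ = 3230 kg/m³
  candidate U: E = 206.0 GPa, ρ = 7830 kg/m³
  candidate S: E = 43.51 GPa, ρ = 1810 kg/m³
  candidate F: E = 28.54 GPa, ρ = 2365 kg/m³
  candidate Q: E = 3.910 GPa, ρ = 1303 kg/m³
  candidate D: E = 10.10 GPa, ρ = 704.8 kg/m³
  candidate J: E = 331.6 GPa, ρ = 10280 kg/m³
  candidate R: M = 98.8 MN·m/kg
  candidate J: M = 32.3 MN·m/kg
  candidate U: M = 26.3 MN·m/kg
  candidate S: M = 24.0 MN·m/kg
  candidate D: M = 14.3 MN·m/kg
  candidate F: M = 12.1 MN·m/kg
  candidate Q: M = 3.00 MN·m/kg
Candidate R ranks first.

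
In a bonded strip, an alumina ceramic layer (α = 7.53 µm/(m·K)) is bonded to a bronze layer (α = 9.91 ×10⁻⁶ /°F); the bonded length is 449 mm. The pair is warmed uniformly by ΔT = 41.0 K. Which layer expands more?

bronze: α = 9.91×10⁻⁶/°F × 9/5 = 17.8×10⁻⁶/K.
α(alumina ceramic) = 7.53×10⁻⁶/K vs α(bronze) = 17.8×10⁻⁶/K.
Higher α expands more for the same ΔT: bronze.

bronze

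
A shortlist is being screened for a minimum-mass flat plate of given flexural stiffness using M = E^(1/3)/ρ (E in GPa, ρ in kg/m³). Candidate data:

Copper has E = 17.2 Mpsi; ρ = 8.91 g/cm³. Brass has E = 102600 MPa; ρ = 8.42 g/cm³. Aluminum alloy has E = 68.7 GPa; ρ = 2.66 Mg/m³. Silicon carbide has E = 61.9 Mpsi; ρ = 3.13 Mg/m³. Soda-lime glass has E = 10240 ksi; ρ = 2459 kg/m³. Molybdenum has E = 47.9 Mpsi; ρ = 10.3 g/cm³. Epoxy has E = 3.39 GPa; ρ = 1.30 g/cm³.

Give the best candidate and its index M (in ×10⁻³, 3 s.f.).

After converting to SI:
  copper: E = 118.6 GPa, ρ = 8910 kg/m³
  brass: E = 102.6 GPa, ρ = 8420 kg/m³
  aluminum alloy: E = 68.70 GPa, ρ = 2660 kg/m³
  silicon carbide: E = 426.8 GPa, ρ = 3130 kg/m³
  soda-lime glass: E = 70.60 GPa, ρ = 2459 kg/m³
  molybdenum: E = 330.3 GPa, ρ = 10300 kg/m³
  epoxy: E = 3.390 GPa, ρ = 1300 kg/m³
  silicon carbide: M = 2.41×10⁻³
  soda-lime glass: M = 1.68×10⁻³
  aluminum alloy: M = 1.54×10⁻³
  epoxy: M = 1.16×10⁻³
  molybdenum: M = 0.671×10⁻³
  brass: M = 0.556×10⁻³
  copper: M = 0.551×10⁻³
Highest index: silicon carbide.

silicon carbide, M = 2.41×10⁻³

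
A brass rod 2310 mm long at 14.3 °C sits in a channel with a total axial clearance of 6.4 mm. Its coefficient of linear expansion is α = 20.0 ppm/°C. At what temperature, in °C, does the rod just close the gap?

α·L₀·ΔT = 6.4 mm ⇒ ΔT = 6.4 / (20.0×10⁻⁶ × 2310.0) = 138.5 K.
T = 14.3 + 138.5 = 152.8 °C.

153 °C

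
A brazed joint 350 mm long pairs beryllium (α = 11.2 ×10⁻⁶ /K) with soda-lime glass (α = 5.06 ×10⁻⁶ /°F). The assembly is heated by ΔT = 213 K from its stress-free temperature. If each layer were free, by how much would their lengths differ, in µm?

soda-lime glass: α = 5.06×10⁻⁶/°F × 9/5 = 9.11×10⁻⁶/K.
Δα = |11.2 − 9.11|×10⁻⁶/K = 2.09×10⁻⁶/K.
ΔL_mismatch = Δα·L·ΔT = 2.09×10⁻⁶ × 350.0 mm × 213.0 K = 156 µm.

156 µm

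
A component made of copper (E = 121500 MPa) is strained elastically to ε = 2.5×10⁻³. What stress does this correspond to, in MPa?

304 MPa

E = 121500 MPa = 121.5 GPa.
σ = E·ε = 121500 MPa × 2.5×10⁻³ = 304 MPa.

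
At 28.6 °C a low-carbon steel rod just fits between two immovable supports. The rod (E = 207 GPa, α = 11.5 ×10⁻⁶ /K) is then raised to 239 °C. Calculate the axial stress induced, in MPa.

501 MPa

ΔT = 210.4 K. Constrained thermal stress σ = E·α·ΔT = 207.0×10³ MPa × 11.5×10⁻⁶ × 210.4 = 501 MPa (compressive).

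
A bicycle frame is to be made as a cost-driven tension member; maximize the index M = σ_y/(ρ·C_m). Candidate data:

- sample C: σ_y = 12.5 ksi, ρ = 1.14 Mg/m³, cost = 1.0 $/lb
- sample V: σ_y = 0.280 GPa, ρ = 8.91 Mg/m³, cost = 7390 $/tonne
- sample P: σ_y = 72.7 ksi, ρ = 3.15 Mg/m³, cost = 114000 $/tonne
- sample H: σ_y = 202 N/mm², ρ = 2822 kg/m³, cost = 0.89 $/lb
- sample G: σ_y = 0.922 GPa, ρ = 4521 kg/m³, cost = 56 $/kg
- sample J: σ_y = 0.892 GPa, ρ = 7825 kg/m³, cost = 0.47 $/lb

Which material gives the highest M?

sample J

In SI units:
  sample C: σ_y = 86.18 MPa, ρ = 1140 kg/m³, cost = 2.205 $/kg
  sample V: σ_y = 280.0 MPa, ρ = 8910 kg/m³, cost = 7.390 $/kg
  sample P: σ_y = 501.2 MPa, ρ = 3150 kg/m³, cost = 114.0 $/kg
  sample H: σ_y = 202.0 MPa, ρ = 2822 kg/m³, cost = 1.962 $/kg
  sample G: σ_y = 922.0 MPa, ρ = 4521 kg/m³, cost = 56.00 $/kg
  sample J: σ_y = 892.0 MPa, ρ = 7825 kg/m³, cost = 1.036 $/kg
  sample J: M = 110 kN·m per $
  sample H: M = 36.5 kN·m per $
  sample C: M = 34.3 kN·m per $
  sample V: M = 4.25 kN·m per $
  sample G: M = 3.64 kN·m per $
  sample P: M = 1.40 kN·m per $
Sample J ranks first.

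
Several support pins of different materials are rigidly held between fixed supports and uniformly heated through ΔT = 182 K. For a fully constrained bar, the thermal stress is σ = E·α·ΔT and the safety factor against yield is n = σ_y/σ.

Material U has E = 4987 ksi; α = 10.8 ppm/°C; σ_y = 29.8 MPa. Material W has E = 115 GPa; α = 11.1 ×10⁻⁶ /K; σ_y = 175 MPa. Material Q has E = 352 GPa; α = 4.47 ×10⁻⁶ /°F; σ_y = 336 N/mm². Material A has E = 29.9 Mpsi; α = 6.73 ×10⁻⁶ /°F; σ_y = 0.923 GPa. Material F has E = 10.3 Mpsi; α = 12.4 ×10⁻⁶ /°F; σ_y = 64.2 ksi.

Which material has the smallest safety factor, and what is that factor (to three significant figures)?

Per material, after unit conversion:
  material U: E = 34.38, α = 10.8, σ_y = 29.80 → σ = 67.6 MPa, n = 0.441
  material W: E = 115.0, α = 11.1, σ_y = 175.0 → σ = 232 MPa, n = 0.753
  material Q: E = 352.0, α = 8.05, σ_y = 336.0 → σ = 515 MPa, n = 0.652
  material A: E = 206.2, α = 12.1, σ_y = 923.0 → σ = 455 MPa, n = 2.03
  material F: E = 71.02, α = 22.3, σ_y = 442.6 → σ = 288 MPa, n = 1.53
Material U has the lowest safety factor, n = 0.441.

material U, n = 0.441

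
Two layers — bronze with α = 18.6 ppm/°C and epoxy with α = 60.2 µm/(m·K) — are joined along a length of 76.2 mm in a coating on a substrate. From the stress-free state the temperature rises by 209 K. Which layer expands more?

epoxy

α(bronze) = 18.6×10⁻⁶/K vs α(epoxy) = 60.2×10⁻⁶/K.
Higher α expands more for the same ΔT: epoxy.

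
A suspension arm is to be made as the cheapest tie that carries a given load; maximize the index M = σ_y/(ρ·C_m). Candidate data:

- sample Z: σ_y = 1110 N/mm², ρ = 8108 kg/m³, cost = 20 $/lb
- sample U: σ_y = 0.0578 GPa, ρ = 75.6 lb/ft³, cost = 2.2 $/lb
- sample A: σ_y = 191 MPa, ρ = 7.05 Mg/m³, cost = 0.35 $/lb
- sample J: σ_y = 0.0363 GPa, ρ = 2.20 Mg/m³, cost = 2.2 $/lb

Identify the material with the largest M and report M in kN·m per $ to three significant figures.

After converting to SI:
  sample Z: σ_y = 1110 MPa, ρ = 8108 kg/m³, cost = 44.09 $/kg
  sample U: σ_y = 57.80 MPa, ρ = 1211 kg/m³, cost = 4.850 $/kg
  sample A: σ_y = 191.0 MPa, ρ = 7050 kg/m³, cost = 0.7716 $/kg
  sample J: σ_y = 36.30 MPa, ρ = 2200 kg/m³, cost = 4.850 $/kg
  sample A: M = 35.1 kN·m per $
  sample U: M = 9.84 kN·m per $
  sample J: M = 3.40 kN·m per $
  sample Z: M = 3.10 kN·m per $
Sample A has the largest M.

sample A, M = 35.1 kN·m per $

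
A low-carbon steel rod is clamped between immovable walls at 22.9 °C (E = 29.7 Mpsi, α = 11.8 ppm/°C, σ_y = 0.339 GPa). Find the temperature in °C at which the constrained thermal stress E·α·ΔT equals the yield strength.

163 °C

E = 29.7 Mpsi = 204.8 GPa.
σ_y = 0.339 GPa = 339.0 MPa.
E·α·ΔT = 339.0 MPa ⇒ ΔT = 339.0 / (204.8×10³ × 11.8×10⁻⁶) = 140.3 K.
T = 22.9 + 140.3 = 163.2 °C.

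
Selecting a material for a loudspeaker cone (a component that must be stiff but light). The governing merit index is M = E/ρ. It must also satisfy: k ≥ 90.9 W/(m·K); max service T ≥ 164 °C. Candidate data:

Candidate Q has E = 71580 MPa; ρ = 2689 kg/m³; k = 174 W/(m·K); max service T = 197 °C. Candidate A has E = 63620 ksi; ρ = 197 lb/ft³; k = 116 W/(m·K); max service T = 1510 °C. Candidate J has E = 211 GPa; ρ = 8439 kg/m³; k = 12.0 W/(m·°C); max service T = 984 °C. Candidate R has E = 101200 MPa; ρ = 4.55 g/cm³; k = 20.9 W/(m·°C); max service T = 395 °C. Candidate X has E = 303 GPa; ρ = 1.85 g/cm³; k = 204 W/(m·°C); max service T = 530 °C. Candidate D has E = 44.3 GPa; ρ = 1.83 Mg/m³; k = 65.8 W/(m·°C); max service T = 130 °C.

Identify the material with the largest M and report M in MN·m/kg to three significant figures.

Screen on constraints: k ≥ 90.9 W/(m·K); max service T ≥ 164 °C. Survivors: candidate Q, candidate A, candidate X.
Putting every candidate on a common basis:
  candidate Q: E = 71.58 GPa, ρ = 2689 kg/m³
  candidate A: E = 438.6 GPa, ρ = 3156 kg/m³
  candidate X: E = 303.0 GPa, ρ = 1850 kg/m³
  candidate X: M = 164 MN·m/kg
  candidate A: M = 139 MN·m/kg
  candidate Q: M = 26.6 MN·m/kg
The maximum is for candidate X.

candidate X, M = 164 MN·m/kg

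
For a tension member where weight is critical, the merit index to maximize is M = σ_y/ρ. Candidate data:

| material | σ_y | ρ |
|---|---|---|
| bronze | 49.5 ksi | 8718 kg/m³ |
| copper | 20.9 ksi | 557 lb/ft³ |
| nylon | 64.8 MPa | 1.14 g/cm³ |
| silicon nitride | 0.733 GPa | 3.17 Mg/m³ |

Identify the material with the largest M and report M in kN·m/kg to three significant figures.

Putting every candidate on a common basis:
  bronze: σ_y = 341.3 MPa, ρ = 8718 kg/m³
  copper: σ_y = 144.1 MPa, ρ = 8922 kg/m³
  nylon: σ_y = 64.80 MPa, ρ = 1140 kg/m³
  silicon nitride: σ_y = 733.0 MPa, ρ = 3170 kg/m³
  silicon nitride: M = 231 kN·m/kg
  nylon: M = 56.8 kN·m/kg
  bronze: M = 39.1 kN·m/kg
  copper: M = 16.2 kN·m/kg
Silicon nitride has the largest M.

silicon nitride, M = 231 kN·m/kg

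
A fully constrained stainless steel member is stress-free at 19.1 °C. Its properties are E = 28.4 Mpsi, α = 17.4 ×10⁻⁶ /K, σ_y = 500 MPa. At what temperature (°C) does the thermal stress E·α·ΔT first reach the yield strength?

E = 28.4 Mpsi = 195.8 GPa.
E·α·ΔT = 500.0 MPa ⇒ ΔT = 500.0 / (195.8×10³ × 17.4×10⁻⁶) = 146.8 K.
T = 19.1 + 146.8 = 165.9 °C.

166 °C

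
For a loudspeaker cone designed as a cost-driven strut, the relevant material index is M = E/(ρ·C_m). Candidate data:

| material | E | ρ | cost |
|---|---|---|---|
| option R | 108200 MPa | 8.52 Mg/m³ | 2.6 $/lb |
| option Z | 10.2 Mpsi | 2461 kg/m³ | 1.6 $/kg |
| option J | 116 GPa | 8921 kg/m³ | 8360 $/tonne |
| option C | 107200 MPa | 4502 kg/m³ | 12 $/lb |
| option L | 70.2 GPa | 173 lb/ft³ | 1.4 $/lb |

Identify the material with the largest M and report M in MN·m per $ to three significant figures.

option Z, M = 17.9 MN·m per $

Convert each candidate to consistent units, then evaluate M:
  option R: E = 108.2 GPa, ρ = 8520 kg/m³, cost = 5.732 $/kg
  option Z: E = 70.33 GPa, ρ = 2461 kg/m³, cost = 1.600 $/kg
  option J: E = 116.0 GPa, ρ = 8921 kg/m³, cost = 8.360 $/kg
  option C: E = 107.2 GPa, ρ = 4502 kg/m³, cost = 26.46 $/kg
  option L: E = 70.20 GPa, ρ = 2771 kg/m³, cost = 3.086 $/kg
  option Z: M = 17.9 MN·m per $
  option L: M = 8.21 MN·m per $
  option R: M = 2.22 MN·m per $
  option J: M = 1.56 MN·m per $
  option C: M = 0.900 MN·m per $
Option Z ranks first.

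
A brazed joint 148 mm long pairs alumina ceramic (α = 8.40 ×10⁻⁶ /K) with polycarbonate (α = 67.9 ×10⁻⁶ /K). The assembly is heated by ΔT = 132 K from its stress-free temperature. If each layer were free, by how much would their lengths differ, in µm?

1160 µm

Δα = |8.40 − 67.9|×10⁻⁶/K = 59.5×10⁻⁶/K.
ΔL_mismatch = Δα·L·ΔT = 59.5×10⁻⁶ × 148.0 mm × 132.0 K = 1160 µm.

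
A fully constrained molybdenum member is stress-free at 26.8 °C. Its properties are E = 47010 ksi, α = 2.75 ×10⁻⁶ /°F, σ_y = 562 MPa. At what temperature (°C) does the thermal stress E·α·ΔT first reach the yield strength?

377 °C

E = 47010 ksi = 324.1 GPa.
α = 2.75×10⁻⁶/°F × 9/5 = 4.95×10⁻⁶/K.
E·α·ΔT = 562.0 MPa ⇒ ΔT = 562.0 / (324.1×10³ × 4.95×10⁻⁶) = 350.3 K.
T = 26.8 + 350.3 = 377.1 °C.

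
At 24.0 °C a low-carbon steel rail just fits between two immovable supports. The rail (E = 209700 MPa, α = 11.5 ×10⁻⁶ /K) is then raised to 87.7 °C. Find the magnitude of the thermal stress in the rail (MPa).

E = 209700 MPa = 209.7 GPa.
ΔT = 63.70 K. Constrained thermal stress σ = E·α·ΔT = 209.7×10³ MPa × 11.5×10⁻⁶ × 63.70 = 154 MPa (compressive).

154 MPa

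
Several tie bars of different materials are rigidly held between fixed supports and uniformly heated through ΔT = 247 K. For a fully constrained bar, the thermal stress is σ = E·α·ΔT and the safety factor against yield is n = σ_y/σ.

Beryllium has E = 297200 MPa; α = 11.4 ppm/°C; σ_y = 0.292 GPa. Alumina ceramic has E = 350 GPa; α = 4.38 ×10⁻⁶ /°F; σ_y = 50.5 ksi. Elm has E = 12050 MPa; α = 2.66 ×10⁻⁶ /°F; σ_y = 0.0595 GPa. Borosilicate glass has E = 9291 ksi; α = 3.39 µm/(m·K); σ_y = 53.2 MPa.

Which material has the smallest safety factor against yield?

beryllium

Per material, after unit conversion:
  beryllium: E = 297.2, α = 11.4, σ_y = 292.0 → σ = 837 MPa, n = 0.349
  alumina ceramic: E = 350.0, α = 7.88, σ_y = 348.2 → σ = 682 MPa, n = 0.511
  elm: E = 12.05, α = 4.79, σ_y = 59.50 → σ = 14.3 MPa, n = 4.18
  borosilicate glass: E = 64.06, α = 3.39, σ_y = 53.20 → σ = 53.6 MPa, n = 0.992
Smallest n: beryllium with n = 0.349.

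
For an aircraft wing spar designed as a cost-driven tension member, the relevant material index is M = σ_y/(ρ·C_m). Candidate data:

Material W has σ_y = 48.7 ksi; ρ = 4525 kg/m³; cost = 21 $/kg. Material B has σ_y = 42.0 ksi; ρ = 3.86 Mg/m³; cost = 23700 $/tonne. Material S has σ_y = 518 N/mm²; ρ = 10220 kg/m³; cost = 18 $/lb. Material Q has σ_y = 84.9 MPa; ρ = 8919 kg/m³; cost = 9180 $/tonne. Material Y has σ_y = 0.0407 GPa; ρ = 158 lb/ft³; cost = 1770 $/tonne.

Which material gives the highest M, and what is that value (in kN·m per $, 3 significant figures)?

material Y, M = 9.09 kN·m per $

Convert each candidate to consistent units, then evaluate M:
  material W: σ_y = 335.8 MPa, ρ = 4525 kg/m³, cost = 21.00 $/kg
  material B: σ_y = 289.6 MPa, ρ = 3860 kg/m³, cost = 23.70 $/kg
  material S: σ_y = 518.0 MPa, ρ = 10220 kg/m³, cost = 39.68 $/kg
  material Q: σ_y = 84.90 MPa, ρ = 8919 kg/m³, cost = 9.180 $/kg
  material Y: σ_y = 40.70 MPa, ρ = 2531 kg/m³, cost = 1.770 $/kg
  material Y: M = 9.09 kN·m per $
  material W: M = 3.53 kN·m per $
  material B: M = 3.17 kN·m per $
  material S: M = 1.28 kN·m per $
  material Q: M = 1.04 kN·m per $
Material Y has the largest M.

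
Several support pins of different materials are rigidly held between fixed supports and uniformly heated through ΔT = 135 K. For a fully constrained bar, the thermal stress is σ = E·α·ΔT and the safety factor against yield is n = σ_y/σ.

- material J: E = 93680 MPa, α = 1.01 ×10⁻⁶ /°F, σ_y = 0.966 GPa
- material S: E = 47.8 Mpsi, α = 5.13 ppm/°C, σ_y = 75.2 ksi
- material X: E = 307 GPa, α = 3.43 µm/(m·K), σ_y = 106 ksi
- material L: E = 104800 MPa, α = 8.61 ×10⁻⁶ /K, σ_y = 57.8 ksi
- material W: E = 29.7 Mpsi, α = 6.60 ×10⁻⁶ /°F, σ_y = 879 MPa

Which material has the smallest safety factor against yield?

material S

In consistent units (E in GPa, α in ×10⁻⁶/K, σ_y in MPa):
  material J: E = 93.68, α = 1.82, σ_y = 966.0 → σ = 23.0 MPa, n = 42.0
  material S: E = 329.6, α = 5.13, σ_y = 518.5 → σ = 228 MPa, n = 2.27
  material X: E = 307.0, α = 3.43, σ_y = 730.8 → σ = 142 MPa, n = 5.14
  material L: E = 104.8, α = 8.61, σ_y = 398.5 → σ = 122 MPa, n = 3.27
  material W: E = 204.8, α = 11.9, σ_y = 879.0 → σ = 328 MPa, n = 2.68
The minimum is material S at n = 2.27.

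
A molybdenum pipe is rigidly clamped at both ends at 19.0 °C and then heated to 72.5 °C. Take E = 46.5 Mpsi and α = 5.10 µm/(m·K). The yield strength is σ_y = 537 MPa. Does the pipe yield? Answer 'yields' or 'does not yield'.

does not yield

E = 46.5 Mpsi = 320.6 GPa.
ΔT = 53.50 K. Constrained thermal stress σ = E·α·ΔT = 320.6×10³ MPa × 5.10×10⁻⁶ × 53.50 = 87.5 MPa (compressive).
Compare to σ_y = 537 MPa: σ < σ_y, so it does not yield.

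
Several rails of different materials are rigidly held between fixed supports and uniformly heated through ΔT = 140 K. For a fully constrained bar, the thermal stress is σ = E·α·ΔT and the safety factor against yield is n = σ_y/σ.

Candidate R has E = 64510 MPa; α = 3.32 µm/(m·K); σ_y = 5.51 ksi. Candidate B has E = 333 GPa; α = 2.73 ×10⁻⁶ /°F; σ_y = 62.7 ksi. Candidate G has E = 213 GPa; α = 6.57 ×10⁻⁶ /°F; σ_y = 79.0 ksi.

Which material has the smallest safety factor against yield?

candidate R

Per material, after unit conversion:
  candidate R: E = 64.51, α = 3.32, σ_y = 37.99 → σ = 30.0 MPa, n = 1.27
  candidate B: E = 333.0, α = 4.91, σ_y = 432.3 → σ = 229 MPa, n = 1.89
  candidate G: E = 213.0, α = 11.8, σ_y = 544.7 → σ = 353 MPa, n = 1.54
The minimum is candidate R at n = 1.27.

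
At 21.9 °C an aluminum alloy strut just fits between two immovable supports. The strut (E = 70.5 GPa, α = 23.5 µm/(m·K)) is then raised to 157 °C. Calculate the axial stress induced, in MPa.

ΔT = 135.1 K. Constrained thermal stress σ = E·α·ΔT = 70.50×10³ MPa × 23.5×10⁻⁶ × 135.1 = 224 MPa (compressive).

224 MPa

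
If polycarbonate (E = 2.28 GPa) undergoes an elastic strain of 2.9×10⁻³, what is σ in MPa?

6.61 MPa

σ = E·ε = 2280 MPa × 2.9×10⁻³ = 6.61 MPa.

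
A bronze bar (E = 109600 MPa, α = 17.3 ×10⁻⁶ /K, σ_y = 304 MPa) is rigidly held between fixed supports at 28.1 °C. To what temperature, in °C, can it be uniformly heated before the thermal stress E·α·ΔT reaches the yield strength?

188 °C

E = 109600 MPa = 109.6 GPa.
E·α·ΔT = 304.0 MPa ⇒ ΔT = 304.0 / (109.6×10³ × 17.3×10⁻⁶) = 160.3 K.
T = 28.1 + 160.3 = 188.4 °C.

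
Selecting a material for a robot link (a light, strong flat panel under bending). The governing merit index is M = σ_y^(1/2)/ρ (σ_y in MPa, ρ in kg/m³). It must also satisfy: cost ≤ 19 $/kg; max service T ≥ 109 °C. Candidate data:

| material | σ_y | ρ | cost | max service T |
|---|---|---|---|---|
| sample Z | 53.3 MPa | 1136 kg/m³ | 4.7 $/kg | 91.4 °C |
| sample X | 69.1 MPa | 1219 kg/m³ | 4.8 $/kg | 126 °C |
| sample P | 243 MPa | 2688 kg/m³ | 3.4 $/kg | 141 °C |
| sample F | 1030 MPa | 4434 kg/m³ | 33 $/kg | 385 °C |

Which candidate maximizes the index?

sample X

Screen on constraints: cost ≤ 19 $/kg; max service T ≥ 109 °C. Survivors: sample X, sample P.
Computing M directly (units already consistent):
  sample X: M = 6.82×10⁻³
  sample P: M = 5.80×10⁻³
Sample X ranks first.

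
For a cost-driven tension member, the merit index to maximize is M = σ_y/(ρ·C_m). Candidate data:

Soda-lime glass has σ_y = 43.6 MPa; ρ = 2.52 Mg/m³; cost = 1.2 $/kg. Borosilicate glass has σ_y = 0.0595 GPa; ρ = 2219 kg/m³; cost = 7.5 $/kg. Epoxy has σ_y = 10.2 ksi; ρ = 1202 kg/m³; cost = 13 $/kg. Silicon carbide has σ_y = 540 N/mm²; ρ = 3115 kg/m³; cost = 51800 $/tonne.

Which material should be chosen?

soda-lime glass

Convert each candidate to consistent units, then evaluate M:
  soda-lime glass: σ_y = 43.60 MPa, ρ = 2520 kg/m³, cost = 1.200 $/kg
  borosilicate glass: σ_y = 59.50 MPa, ρ = 2219 kg/m³, cost = 7.500 $/kg
  epoxy: σ_y = 70.33 MPa, ρ = 1202 kg/m³, cost = 13.00 $/kg
  silicon carbide: σ_y = 540.0 MPa, ρ = 3115 kg/m³, cost = 51.80 $/kg
  soda-lime glass: M = 14.4 kN·m per $
  epoxy: M = 4.50 kN·m per $
  borosilicate glass: M = 3.58 kN·m per $
  silicon carbide: M = 3.35 kN·m per $
The maximum is for soda-lime glass.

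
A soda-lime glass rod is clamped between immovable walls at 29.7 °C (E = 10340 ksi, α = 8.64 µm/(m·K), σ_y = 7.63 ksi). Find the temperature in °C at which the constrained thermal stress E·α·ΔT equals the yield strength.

115 °C

E = 10340 ksi = 71.29 GPa.
σ_y = 7.63 ksi = 52.61 MPa.
E·α·ΔT = 52.61 MPa ⇒ ΔT = 52.61 / (71.29×10³ × 8.64×10⁻⁶) = 85.41 K.
T = 29.7 + 85.41 = 115.1 °C.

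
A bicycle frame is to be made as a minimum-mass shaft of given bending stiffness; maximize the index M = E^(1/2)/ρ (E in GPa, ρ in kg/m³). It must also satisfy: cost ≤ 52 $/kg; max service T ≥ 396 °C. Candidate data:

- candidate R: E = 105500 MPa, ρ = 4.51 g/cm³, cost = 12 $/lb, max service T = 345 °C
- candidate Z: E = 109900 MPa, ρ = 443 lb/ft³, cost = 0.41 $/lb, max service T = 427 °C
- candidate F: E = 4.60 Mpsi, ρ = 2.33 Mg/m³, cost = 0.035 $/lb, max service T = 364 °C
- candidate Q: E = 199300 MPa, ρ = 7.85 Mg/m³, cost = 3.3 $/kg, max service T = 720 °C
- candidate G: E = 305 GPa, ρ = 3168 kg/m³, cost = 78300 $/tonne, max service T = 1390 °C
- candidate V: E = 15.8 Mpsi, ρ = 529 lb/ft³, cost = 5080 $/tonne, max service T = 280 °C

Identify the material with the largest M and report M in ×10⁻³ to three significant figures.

Screen on constraints: cost ≤ 52 $/kg; max service T ≥ 396 °C. Survivors: candidate Z, candidate Q.
Putting every candidate on a common basis:
  candidate Z: E = 109.9 GPa, ρ = 7096 kg/m³
  candidate Q: E = 199.3 GPa, ρ = 7850 kg/m³
  candidate Q: M = 1.80×10⁻³
  candidate Z: M = 1.48×10⁻³
Candidate Q ranks first.

candidate Q, M = 1.80×10⁻³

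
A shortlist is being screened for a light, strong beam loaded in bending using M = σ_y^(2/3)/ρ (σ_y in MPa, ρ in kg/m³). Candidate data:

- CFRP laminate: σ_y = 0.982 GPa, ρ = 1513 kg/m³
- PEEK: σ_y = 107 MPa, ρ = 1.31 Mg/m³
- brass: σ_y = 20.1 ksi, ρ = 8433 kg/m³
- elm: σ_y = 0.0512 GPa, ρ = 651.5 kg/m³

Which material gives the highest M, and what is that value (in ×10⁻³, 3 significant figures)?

CFRP laminate, M = 65.3×10⁻³

Putting every candidate on a common basis:
  CFRP laminate: σ_y = 982.0 MPa, ρ = 1513 kg/m³
  PEEK: σ_y = 107.0 MPa, ρ = 1310 kg/m³
  brass: σ_y = 138.6 MPa, ρ = 8433 kg/m³
  elm: σ_y = 51.20 MPa, ρ = 651.5 kg/m³
  CFRP laminate: M = 65.3×10⁻³
  elm: M = 21.2×10⁻³
  PEEK: M = 17.2×10⁻³
  brass: M = 3.18×10⁻³
CFRP laminate has the largest M.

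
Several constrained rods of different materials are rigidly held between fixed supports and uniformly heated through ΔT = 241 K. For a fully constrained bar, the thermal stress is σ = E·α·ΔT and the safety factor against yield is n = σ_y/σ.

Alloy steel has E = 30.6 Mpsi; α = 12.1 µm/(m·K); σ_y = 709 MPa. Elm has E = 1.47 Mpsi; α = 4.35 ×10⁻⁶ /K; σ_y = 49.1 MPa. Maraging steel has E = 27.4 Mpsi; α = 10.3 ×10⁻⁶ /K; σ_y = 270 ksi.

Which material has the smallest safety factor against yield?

alloy steel

Converting E to GPa, α to ×10⁻⁶/K, σ_y to MPa, then σ and n for each:
  alloy steel: E = 211.0, α = 12.1, σ_y = 709.0 → σ = 615 MPa, n = 1.15
  elm: E = 10.14, α = 4.35, σ_y = 49.10 → σ = 10.6 MPa, n = 4.62
  maraging steel: E = 188.9, α = 10.3, σ_y = 1862 → σ = 469 MPa, n = 3.97
Smallest n: alloy steel with n = 1.15.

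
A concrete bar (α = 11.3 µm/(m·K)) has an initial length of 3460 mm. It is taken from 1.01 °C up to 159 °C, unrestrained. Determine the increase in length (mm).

6.18 mm

ΔT = 159 − 1.01 = 158.0 K.
ΔL = α·L₀·ΔT = 11.3×10⁻⁶ × 3460 mm × 158.0 K = 6.18 mm.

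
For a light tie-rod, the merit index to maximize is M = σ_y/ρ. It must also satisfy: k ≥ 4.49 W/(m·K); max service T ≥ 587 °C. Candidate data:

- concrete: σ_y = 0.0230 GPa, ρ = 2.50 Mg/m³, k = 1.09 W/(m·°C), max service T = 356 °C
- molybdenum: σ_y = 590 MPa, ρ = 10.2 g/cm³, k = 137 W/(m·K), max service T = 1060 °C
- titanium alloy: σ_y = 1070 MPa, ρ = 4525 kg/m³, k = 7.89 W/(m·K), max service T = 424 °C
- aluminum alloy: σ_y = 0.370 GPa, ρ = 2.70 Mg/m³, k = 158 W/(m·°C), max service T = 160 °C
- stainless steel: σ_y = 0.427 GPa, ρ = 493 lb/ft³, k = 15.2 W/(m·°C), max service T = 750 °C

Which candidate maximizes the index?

molybdenum

Screen on constraints: k ≥ 4.49 W/(m·K); max service T ≥ 587 °C. Survivors: molybdenum, stainless steel.
After converting to SI:
  molybdenum: σ_y = 590.0 MPa, ρ = 10200 kg/m³
  stainless steel: σ_y = 427.0 MPa, ρ = 7897 kg/m³
  molybdenum: M = 57.8 kN·m/kg
  stainless steel: M = 54.1 kN·m/kg
Highest index: molybdenum.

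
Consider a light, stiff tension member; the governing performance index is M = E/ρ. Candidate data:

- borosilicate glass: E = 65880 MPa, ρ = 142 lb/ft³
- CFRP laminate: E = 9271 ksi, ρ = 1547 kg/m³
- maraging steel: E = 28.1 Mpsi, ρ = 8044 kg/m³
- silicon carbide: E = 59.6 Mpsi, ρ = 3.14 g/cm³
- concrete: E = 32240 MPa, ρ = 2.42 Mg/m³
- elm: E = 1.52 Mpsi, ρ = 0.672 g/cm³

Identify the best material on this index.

silicon carbide

In SI units:
  borosilicate glass: E = 65.88 GPa, ρ = 2275 kg/m³
  CFRP laminate: E = 63.92 GPa, ρ = 1547 kg/m³
  maraging steel: E = 193.7 GPa, ρ = 8044 kg/m³
  silicon carbide: E = 410.9 GPa, ρ = 3140 kg/m³
  concrete: E = 32.24 GPa, ρ = 2420 kg/m³
  elm: E = 10.48 GPa, ρ = 672.0 kg/m³
  silicon carbide: M = 131 MN·m/kg
  CFRP laminate: M = 41.3 MN·m/kg
  borosilicate glass: M = 29.0 MN·m/kg
  maraging steel: M = 24.1 MN·m/kg
  elm: M = 15.6 MN·m/kg
  concrete: M = 13.3 MN·m/kg
Highest index: silicon carbide.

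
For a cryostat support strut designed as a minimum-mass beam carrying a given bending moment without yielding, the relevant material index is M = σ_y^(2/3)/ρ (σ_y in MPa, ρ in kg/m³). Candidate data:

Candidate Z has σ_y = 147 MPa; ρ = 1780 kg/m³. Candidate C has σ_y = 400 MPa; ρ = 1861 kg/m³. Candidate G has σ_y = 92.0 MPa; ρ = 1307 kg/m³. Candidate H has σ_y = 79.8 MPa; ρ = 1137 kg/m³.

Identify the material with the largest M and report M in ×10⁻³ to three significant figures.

candidate C, M = 29.2×10⁻³

Evaluate M for each candidate:
  candidate C: M = 29.2×10⁻³
  candidate H: M = 16.3×10⁻³
  candidate Z: M = 15.6×10⁻³
  candidate G: M = 15.6×10⁻³
Candidate C ranks first.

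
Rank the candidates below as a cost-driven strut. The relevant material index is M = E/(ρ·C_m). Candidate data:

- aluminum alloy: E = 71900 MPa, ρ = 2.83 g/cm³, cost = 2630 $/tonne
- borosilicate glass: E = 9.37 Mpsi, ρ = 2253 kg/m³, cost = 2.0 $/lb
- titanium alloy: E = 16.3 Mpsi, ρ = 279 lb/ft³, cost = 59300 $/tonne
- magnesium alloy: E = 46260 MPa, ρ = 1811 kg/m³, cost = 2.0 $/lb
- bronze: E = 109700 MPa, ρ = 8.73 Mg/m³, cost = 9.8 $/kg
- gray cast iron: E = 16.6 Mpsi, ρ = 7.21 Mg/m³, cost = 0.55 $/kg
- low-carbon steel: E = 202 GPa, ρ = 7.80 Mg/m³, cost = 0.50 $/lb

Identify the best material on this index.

gray cast iron

In SI units:
  aluminum alloy: E = 71.90 GPa, ρ = 2830 kg/m³, cost = 2.630 $/kg
  borosilicate glass: E = 64.60 GPa, ρ = 2253 kg/m³, cost = 4.409 $/kg
  titanium alloy: E = 112.4 GPa, ρ = 4469 kg/m³, cost = 59.30 $/kg
  magnesium alloy: E = 46.26 GPa, ρ = 1811 kg/m³, cost = 4.409 $/kg
  bronze: E = 109.7 GPa, ρ = 8730 kg/m³, cost = 9.800 $/kg
  gray cast iron: E = 114.5 GPa, ρ = 7210 kg/m³, cost = 0.5500 $/kg
  low-carbon steel: E = 202.0 GPa, ρ = 7800 kg/m³, cost = 1.102 $/kg
  gray cast iron: M = 28.9 MN·m per $
  low-carbon steel: M = 23.5 MN·m per $
  aluminum alloy: M = 9.66 MN·m per $
  borosilicate glass: M = 6.50 MN·m per $
  magnesium alloy: M = 5.79 MN·m per $
  bronze: M = 1.28 MN·m per $
  titanium alloy: M = 0.424 MN·m per $
Highest index: gray cast iron.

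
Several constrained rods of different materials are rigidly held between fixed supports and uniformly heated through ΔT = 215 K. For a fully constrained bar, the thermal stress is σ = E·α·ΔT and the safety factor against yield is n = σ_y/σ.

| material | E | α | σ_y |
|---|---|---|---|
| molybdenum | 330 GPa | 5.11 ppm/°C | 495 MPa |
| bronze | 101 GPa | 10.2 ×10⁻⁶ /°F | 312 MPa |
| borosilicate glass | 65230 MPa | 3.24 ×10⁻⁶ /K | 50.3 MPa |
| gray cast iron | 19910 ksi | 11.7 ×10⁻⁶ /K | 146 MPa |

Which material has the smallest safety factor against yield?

In consistent units (E in GPa, α in ×10⁻⁶/K, σ_y in MPa):
  molybdenum: E = 330.0, α = 5.11, σ_y = 495.0 → σ = 363 MPa, n = 1.37
  bronze: E = 101.0, α = 18.4, σ_y = 312.0 → σ = 399 MPa, n = 0.783
  borosilicate glass: E = 65.23, α = 3.24, σ_y = 50.30 → σ = 45.4 MPa, n = 1.11
  gray cast iron: E = 137.3, α = 11.7, σ_y = 146.0 → σ = 345 MPa, n = 0.423
The minimum is gray cast iron at n = 0.423.

gray cast iron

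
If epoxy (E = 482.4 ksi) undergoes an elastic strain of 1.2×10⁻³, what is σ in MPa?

3.99 MPa

E = 482.4 ksi = 3.326 GPa.
σ = E·ε = 3326 MPa × 1.2×10⁻³ = 3.99 MPa.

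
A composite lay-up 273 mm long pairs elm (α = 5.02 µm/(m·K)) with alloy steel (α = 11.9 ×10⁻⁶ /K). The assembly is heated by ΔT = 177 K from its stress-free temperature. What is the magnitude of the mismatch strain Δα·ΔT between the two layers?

Δα = |5.02 − 11.9|×10⁻⁶/K = 6.88×10⁻⁶/K.
Mismatch strain = Δα·ΔT = 6.88×10⁻⁶ × 177.0 = 1.22×10⁻³.

1.22×10⁻³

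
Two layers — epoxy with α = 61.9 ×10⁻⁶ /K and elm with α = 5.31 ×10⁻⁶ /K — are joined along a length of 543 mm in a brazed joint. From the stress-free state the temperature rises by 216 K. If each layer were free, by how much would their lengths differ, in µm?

6640 µm

Δα = |61.9 − 5.31|×10⁻⁶/K = 56.6×10⁻⁶/K.
ΔL_mismatch = Δα·L·ΔT = 56.6×10⁻⁶ × 543.0 mm × 216.0 K = 6640 µm.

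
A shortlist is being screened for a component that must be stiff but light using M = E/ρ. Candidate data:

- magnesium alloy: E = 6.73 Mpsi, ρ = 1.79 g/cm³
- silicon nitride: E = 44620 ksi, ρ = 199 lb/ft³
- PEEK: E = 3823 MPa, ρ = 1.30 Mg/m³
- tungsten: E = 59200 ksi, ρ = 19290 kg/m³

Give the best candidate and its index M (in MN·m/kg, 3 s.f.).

Normalizing units and computing the index:
  magnesium alloy: E = 46.40 GPa, ρ = 1790 kg/m³
  silicon nitride: E = 307.6 GPa, ρ = 3188 kg/m³
  PEEK: E = 3.823 GPa, ρ = 1300 kg/m³
  tungsten: E = 408.2 GPa, ρ = 19290 kg/m³
  silicon nitride: M = 96.5 MN·m/kg
  magnesium alloy: M = 25.9 MN·m/kg
  tungsten: M = 21.2 MN·m/kg
  PEEK: M = 2.94 MN·m/kg
The maximum is for silicon nitride.

silicon nitride, M = 96.5 MN·m/kg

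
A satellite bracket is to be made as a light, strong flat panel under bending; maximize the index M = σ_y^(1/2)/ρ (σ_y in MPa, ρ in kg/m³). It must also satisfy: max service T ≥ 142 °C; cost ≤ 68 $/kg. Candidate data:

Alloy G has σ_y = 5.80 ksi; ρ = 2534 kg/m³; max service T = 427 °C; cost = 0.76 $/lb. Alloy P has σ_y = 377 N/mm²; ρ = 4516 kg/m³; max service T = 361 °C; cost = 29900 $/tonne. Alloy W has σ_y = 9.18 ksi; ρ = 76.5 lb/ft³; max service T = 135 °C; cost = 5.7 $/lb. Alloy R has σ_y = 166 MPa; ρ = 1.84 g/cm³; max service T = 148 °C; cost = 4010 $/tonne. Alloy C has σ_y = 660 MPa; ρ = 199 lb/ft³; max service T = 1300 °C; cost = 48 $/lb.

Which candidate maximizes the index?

Screen on constraints: max service T ≥ 142 °C; cost ≤ 68 $/kg. Survivors: alloy G, alloy P, alloy R.
After converting to SI:
  alloy G: σ_y = 39.99 MPa, ρ = 2534 kg/m³
  alloy P: σ_y = 377.0 MPa, ρ = 4516 kg/m³
  alloy R: σ_y = 166.0 MPa, ρ = 1840 kg/m³
  alloy R: M = 7.00×10⁻³
  alloy P: M = 4.30×10⁻³
  alloy G: M = 2.50×10⁻³
Alloy R ranks first.

alloy R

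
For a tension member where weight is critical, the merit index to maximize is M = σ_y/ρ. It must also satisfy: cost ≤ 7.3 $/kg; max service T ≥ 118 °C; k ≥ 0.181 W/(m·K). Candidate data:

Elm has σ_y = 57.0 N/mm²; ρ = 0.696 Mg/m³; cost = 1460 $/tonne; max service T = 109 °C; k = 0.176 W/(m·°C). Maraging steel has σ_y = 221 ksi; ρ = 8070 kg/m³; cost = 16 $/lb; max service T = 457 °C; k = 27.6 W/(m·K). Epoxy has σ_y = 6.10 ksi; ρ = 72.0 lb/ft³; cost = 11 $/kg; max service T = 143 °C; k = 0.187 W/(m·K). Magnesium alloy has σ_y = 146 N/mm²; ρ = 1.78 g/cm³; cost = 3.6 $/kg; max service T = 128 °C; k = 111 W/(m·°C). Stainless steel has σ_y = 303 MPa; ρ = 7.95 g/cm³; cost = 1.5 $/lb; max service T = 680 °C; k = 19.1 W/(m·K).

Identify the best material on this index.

magnesium alloy

Screen on constraints: cost ≤ 7.3 $/kg; max service T ≥ 118 °C; k ≥ 0.181 W/(m·K). Survivors: magnesium alloy, stainless steel.
In SI units:
  magnesium alloy: σ_y = 146.0 MPa, ρ = 1780 kg/m³
  stainless steel: σ_y = 303.0 MPa, ρ = 7950 kg/m³
  magnesium alloy: M = 82.0 kN·m/kg
  stainless steel: M = 38.1 kN·m/kg
The maximum is for magnesium alloy.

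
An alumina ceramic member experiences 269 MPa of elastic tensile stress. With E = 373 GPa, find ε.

7.21×10⁻⁴

ε = σ/E = 269 / 373000 = 7.21×10⁻⁴.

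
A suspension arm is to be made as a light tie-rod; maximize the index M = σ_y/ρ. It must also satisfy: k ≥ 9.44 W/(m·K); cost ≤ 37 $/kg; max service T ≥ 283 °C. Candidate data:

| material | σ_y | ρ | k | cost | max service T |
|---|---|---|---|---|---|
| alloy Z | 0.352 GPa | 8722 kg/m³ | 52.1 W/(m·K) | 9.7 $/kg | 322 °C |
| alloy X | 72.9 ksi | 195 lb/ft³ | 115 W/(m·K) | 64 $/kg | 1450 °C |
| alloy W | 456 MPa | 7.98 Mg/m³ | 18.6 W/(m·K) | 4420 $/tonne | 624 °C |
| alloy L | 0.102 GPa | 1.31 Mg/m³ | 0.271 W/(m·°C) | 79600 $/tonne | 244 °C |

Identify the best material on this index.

Screen on constraints: k ≥ 9.44 W/(m·K); cost ≤ 37 $/kg; max service T ≥ 283 °C. Survivors: alloy Z, alloy W.
Putting every candidate on a common basis:
  alloy Z: σ_y = 352.0 MPa, ρ = 8722 kg/m³
  alloy W: σ_y = 456.0 MPa, ρ = 7980 kg/m³
  alloy W: M = 57.1 kN·m/kg
  alloy Z: M = 40.4 kN·m/kg
Alloy W ranks first.

alloy W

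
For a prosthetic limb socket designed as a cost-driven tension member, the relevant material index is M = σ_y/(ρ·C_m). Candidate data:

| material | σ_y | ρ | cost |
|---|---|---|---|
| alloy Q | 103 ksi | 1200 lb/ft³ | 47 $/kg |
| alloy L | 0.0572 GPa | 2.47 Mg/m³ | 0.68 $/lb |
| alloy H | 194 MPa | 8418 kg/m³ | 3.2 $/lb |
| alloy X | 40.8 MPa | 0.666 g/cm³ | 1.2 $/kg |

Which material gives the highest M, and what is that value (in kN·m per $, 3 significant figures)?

Normalizing units and computing the index:
  alloy Q: σ_y = 710.2 MPa, ρ = 19220 kg/m³, cost = 47.00 $/kg
  alloy L: σ_y = 57.20 MPa, ρ = 2470 kg/m³, cost = 1.499 $/kg
  alloy H: σ_y = 194.0 MPa, ρ = 8418 kg/m³, cost = 7.055 $/kg
  alloy X: σ_y = 40.80 MPa, ρ = 666.0 kg/m³, cost = 1.200 $/kg
  alloy X: M = 51.1 kN·m per $
  alloy L: M = 15.4 kN·m per $
  alloy H: M = 3.27 kN·m per $
  alloy Q: M = 0.786 kN·m per $
Highest index: alloy X.

alloy X, M = 51.1 kN·m per $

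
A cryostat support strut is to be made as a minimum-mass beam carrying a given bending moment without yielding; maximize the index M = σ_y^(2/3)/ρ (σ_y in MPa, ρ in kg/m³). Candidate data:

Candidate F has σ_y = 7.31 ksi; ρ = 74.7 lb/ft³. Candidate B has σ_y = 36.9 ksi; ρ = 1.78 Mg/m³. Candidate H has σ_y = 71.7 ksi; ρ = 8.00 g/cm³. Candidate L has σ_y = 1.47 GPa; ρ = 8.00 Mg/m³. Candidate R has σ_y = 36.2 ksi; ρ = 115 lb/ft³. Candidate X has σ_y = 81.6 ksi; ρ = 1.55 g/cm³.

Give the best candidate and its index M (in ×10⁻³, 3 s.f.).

candidate X, M = 44.0×10⁻³

In SI units:
  candidate F: σ_y = 50.40 MPa, ρ = 1197 kg/m³
  candidate B: σ_y = 254.4 MPa, ρ = 1780 kg/m³
  candidate H: σ_y = 494.4 MPa, ρ = 8000 kg/m³
  candidate L: σ_y = 1470 MPa, ρ = 8000 kg/m³
  candidate R: σ_y = 249.6 MPa, ρ = 1842 kg/m³
  candidate X: σ_y = 562.6 MPa, ρ = 1550 kg/m³
  candidate X: M = 44.0×10⁻³
  candidate B: M = 22.6×10⁻³
  candidate R: M = 21.5×10⁻³
  candidate L: M = 16.2×10⁻³
  candidate F: M = 11.4×10⁻³
  candidate H: M = 7.82×10⁻³
Candidate X ranks first.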